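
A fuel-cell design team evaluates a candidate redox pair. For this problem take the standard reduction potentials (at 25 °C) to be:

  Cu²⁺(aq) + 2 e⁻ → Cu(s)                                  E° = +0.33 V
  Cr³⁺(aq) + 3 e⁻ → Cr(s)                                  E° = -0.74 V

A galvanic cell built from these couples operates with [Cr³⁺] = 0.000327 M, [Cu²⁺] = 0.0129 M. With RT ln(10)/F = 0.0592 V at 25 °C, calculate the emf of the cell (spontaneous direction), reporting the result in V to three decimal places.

+1.083 V

Cu²⁺/Cu is the cathode (higher E°), Cr³⁺/Cr the anode: E°cell = +0.33 − (-0.74) = +1.07 V, n = 6.
Overall: 3 Cu²⁺(aq) + 2 Cr(s) → 3 Cu(s) + 2 Cr³⁺(aq)
Q = [Cr³⁺]^2 / ([Cu²⁺]^3); log Q = -1.303.
E = E° − (0.0592/n) log Q = +1.07 − (0.0592/6)(-1.303) = +1.083 V.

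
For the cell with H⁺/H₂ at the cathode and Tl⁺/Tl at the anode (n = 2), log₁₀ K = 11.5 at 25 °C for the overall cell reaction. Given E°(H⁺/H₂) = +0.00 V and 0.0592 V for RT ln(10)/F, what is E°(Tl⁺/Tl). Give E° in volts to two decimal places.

E°cell = (0.0592/n)·log K = (0.0592/2)(11.5) = +0.340 V.
Since H⁺/H₂ is the cathode and Tl⁺/Tl the anode, E°cell = E°(H⁺/H₂) − E°(Tl⁺/Tl).
So E°(Tl⁺/Tl) = E°(H⁺/H₂) − E°cell = (+0.00) − (+0.340) = -0.34 V.

-0.34 V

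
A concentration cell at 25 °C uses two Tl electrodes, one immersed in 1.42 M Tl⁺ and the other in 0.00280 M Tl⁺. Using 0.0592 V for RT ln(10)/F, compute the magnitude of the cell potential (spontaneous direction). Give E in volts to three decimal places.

+0.160 V

For a concentration cell E°cell = 0. The 1.42 M side is the cathode (reduction is favoured where [Tl⁺] is higher).
With n = 1, E = −(0.0592/1) log([Tl⁺]ₐₙ/[Tl⁺]꜀ₐₜ) = −(0.0592/1) log(0.0028/1.42) = −(0.0592/1)(-2.705) = +0.160 V.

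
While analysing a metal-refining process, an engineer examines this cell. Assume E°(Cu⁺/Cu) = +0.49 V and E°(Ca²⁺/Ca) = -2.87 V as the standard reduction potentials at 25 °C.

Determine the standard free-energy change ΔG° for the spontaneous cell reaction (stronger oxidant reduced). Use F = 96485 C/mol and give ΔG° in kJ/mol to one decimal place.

Cu⁺/Cu (E° = +0.49 V) is the cathode; Ca²⁺/Ca (E° = -2.87 V) is the anode, so E°cell = +3.36 V.
Balancing electrons gives n = 2 (lcm of 1 and 2).
ΔG° = −nFE° = −(2)(96485)(+3.36) = -648,379 J = -648.4 kJ/mol.

-648.4 kJ/mol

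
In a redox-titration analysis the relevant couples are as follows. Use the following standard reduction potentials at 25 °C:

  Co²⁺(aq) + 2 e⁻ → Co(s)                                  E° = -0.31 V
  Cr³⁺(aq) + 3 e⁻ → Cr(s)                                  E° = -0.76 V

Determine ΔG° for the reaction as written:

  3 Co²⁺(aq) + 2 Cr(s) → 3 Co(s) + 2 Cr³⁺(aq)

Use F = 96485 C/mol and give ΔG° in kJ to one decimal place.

As written, Co²⁺/Co is reduced (cathode) and Cr³⁺/Cr is oxidised (anode), so E°cell = (-0.31) − (-0.76) = +0.45 V.
Balancing electrons gives n = 6.
ΔG° = −nFE° = −(6)(96485)(+0.45) = -260,510 J = -260.5 kJ.

-260.5 kJ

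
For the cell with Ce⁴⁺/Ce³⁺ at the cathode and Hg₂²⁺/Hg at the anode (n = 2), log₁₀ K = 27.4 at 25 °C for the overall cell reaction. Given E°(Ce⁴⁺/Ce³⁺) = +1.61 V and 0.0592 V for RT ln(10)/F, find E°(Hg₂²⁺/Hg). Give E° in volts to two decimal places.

+0.80 V

E°cell = (0.0592/n)·log K = (0.0592/2)(27.4) = +0.811 V.
Since Ce⁴⁺/Ce³⁺ is the cathode and Hg₂²⁺/Hg the anode, E°cell = E°(Ce⁴⁺/Ce³⁺) − E°(Hg₂²⁺/Hg).
So E°(Hg₂²⁺/Hg) = E°(Ce⁴⁺/Ce³⁺) − E°cell = (+1.61) − (+0.811) = +0.80 V.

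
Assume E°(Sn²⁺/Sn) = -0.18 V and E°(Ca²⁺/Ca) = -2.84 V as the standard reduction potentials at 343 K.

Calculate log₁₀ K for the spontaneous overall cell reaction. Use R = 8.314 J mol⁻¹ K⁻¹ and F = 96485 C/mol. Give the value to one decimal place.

Cathode: Sn²⁺/Sn; anode: Ca²⁺/Ca. E°cell = (-0.18) − (-2.84) = +2.66 V, with n = 2.
ΔG° = −nFE° = −RT ln K, so ln K = nFE°/(RT) = (2)(96485)(+2.66) / ((8.314)(343)) = 179.998.
log₁₀ K = 179.998 / ln 10 = 78.2.

78.2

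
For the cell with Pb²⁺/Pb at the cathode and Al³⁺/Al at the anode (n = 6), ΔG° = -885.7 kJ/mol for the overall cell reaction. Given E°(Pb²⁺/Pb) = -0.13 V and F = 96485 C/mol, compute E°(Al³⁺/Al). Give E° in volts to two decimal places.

E°cell = −ΔG°/(nF) = −(-885.7×10³)/((6)(96485)) = +1.530 V.
Since Pb²⁺/Pb is the cathode and Al³⁺/Al the anode, E°cell = E°(Pb²⁺/Pb) − E°(Al³⁺/Al).
So E°(Al³⁺/Al) = E°(Pb²⁺/Pb) − E°cell = (-0.13) − (+1.530) = -1.66 V.

-1.66 V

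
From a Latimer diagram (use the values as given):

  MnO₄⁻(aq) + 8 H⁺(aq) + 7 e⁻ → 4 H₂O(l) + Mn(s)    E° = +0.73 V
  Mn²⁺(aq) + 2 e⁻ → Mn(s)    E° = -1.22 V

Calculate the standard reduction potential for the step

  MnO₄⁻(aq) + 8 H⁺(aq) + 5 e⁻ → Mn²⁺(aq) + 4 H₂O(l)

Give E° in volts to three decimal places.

Sequential free energies add, so n₃E°₃ = n₁E°₁ + n₂E°₂.
With n₃ = 7, and the known step contributing 2×(-1.22) V, the unknown satisfies 5·E° = 7×(+0.73) − 2×(-1.22) = +7.550.
E° = +7.550 / 5 = +1.510 V.

+1.510 V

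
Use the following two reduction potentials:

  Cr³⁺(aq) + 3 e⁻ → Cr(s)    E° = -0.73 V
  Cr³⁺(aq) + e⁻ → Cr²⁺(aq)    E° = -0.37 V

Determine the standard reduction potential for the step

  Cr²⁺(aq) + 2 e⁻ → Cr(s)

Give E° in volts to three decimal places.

-0.910 V

Sequential free energies add, so n₃E°₃ = n₁E°₁ + n₂E°₂.
With n₃ = 3, and the known step contributing 1×(-0.37) V, the unknown satisfies 2·E° = 3×(-0.73) − 1×(-0.37) = -1.820.
E° = -1.820 / 2 = -0.910 V.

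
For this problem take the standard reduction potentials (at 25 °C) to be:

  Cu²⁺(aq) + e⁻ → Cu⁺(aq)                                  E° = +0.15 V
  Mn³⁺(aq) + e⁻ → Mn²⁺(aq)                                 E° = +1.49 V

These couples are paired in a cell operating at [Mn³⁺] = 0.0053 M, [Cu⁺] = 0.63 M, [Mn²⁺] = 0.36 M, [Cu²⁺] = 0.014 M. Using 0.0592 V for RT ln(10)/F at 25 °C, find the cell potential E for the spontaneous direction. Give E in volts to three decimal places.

Mn³⁺/Mn²⁺ is the cathode (higher E°), Cu²⁺/Cu⁺ the anode: E°cell = +1.49 − (+0.15) = +1.34 V, n = 1.
Overall: Mn³⁺(aq) + Cu⁺(aq) → Mn²⁺(aq) + Cu²⁺(aq)
Q = [Mn²⁺]·[Cu²⁺] / ([Mn³⁺]·[Cu⁺]); log Q = 0.179.
E = E° − (0.0592/n) log Q = +1.34 − (0.0592/1)(0.179) = +1.329 V.

+1.329 V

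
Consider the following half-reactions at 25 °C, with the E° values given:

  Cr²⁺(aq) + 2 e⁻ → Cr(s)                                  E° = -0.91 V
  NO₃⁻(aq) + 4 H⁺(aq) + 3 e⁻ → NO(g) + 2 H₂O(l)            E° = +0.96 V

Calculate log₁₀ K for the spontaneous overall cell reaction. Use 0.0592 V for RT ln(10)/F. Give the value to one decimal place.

189.5

Cathode: NO₃⁻/NO; anode: Cr²⁺/Cr. E°cell = +1.87 V, n = 6.
log K = nE°cell / 0.0592 = (6)(+1.87) / 0.0592 = 189.5.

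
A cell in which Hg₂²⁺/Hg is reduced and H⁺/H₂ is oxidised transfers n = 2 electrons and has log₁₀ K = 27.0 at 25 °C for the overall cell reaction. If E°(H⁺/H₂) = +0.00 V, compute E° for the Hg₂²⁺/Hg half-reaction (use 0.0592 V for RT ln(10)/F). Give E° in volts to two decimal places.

+0.80 V

E°cell = (0.0592/n)·log K = (0.0592/2)(27.0) = +0.799 V.
Since Hg₂²⁺/Hg is the cathode and H⁺/H₂ the anode, E°cell = E°(Hg₂²⁺/Hg) − E°(H⁺/H₂).
So E°(Hg₂²⁺/Hg) = E°cell + E°(H⁺/H₂) = +0.799 + (+0.00) = +0.80 V.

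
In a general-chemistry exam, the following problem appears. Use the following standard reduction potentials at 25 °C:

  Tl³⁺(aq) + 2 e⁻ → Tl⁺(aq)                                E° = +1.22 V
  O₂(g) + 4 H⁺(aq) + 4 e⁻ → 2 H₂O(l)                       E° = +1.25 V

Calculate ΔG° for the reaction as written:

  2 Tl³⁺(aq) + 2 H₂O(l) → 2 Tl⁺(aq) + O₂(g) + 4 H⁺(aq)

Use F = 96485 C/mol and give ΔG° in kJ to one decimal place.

As written, Tl³⁺/Tl⁺ is reduced (cathode) and O₂/H₂O is oxidised (anode), so E°cell = (+1.22) − (+1.25) = -0.03 V.
Balancing electrons gives n = 4.
ΔG° = −nFE° = −(4)(96485)(-0.03) = 11,578 J = +11.6 kJ.

+11.6 kJ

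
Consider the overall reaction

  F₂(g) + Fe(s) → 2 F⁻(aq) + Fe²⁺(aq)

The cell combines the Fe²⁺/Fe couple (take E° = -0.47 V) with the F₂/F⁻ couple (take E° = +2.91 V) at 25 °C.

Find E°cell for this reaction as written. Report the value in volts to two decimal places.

+3.38 V

The F₂/F⁻ couple has the higher reduction potential, so it is the cathode; Fe²⁺/Fe is oxidised at the anode.
E°cell = E°(cathode) − E°(anode) = (+2.91) − (-0.47) = +3.38 V.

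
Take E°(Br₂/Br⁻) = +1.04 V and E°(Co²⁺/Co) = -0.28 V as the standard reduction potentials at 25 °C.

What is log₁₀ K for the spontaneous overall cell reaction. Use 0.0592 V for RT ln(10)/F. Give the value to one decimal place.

Cathode: Br₂/Br⁻; anode: Co²⁺/Co. E°cell = +1.32 V, n = 2.
log K = nE°cell / 0.0592 = (2)(+1.32) / 0.0592 = 44.6.

44.6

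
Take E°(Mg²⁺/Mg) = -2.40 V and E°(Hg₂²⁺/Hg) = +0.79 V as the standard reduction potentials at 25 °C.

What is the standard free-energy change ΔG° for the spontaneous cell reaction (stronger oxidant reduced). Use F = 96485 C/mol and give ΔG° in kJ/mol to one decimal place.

Hg₂²⁺/Hg (E° = +0.79 V) is the cathode; Mg²⁺/Mg (E° = -2.40 V) is the anode, so E°cell = +3.19 V.
Balancing electrons gives n = 2 (lcm of 2 and 2).
ΔG° = −nFE° = −(2)(96485)(+3.19) = -615,574 J = -615.6 kJ/mol.

-615.6 kJ/mol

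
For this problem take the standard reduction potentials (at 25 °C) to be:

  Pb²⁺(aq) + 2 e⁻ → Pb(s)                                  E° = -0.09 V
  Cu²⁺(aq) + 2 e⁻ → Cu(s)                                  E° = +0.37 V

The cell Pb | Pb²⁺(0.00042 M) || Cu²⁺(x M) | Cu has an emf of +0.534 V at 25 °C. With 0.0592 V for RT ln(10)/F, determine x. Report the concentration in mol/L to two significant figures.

0.13 M

Cu²⁺/Cu is the cathode, Pb²⁺/Pb the anode: E°cell = +0.46 V, n = 2.
Overall reaction: Cu²⁺(aq) + Pb(s) → Cu(s) + Pb²⁺(aq); Q = [Pb²⁺]^1/[Cu²⁺]^1.
From E = E° − (0.0592/n) log Q: log Q = (E° − E)·n/0.0592 = (+0.46 − (+0.534))·2/0.0592 = -2.5000.
So 1·log[Cu²⁺] = 1·log(0.00042) − log Q = -3.3768 − (-2.5000) = -0.8768; [Cu²⁺] = 10^(-0.8768) ≈ 0.13 M.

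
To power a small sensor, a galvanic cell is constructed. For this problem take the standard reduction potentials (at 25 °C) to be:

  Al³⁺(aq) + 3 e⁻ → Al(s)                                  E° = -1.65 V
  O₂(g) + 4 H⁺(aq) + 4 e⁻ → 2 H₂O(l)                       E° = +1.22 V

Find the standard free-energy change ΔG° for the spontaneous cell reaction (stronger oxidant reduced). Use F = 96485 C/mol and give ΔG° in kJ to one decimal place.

-3322.9 kJ

O₂/H₂O (E° = +1.22 V) is the cathode; Al³⁺/Al (E° = -1.65 V) is the anode, so E°cell = +2.87 V.
Balancing electrons gives n = 12 (lcm of 4 and 3).
ΔG° = −nFE° = −(12)(96485)(+2.87) = -3,322,943 J = -3322.9 kJ.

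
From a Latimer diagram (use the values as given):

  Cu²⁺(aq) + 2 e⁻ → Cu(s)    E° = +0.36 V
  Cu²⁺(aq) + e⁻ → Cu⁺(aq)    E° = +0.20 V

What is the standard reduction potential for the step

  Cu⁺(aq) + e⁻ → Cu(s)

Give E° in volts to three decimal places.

+0.520 V

Sequential free energies add, so n₃E°₃ = n₁E°₁ + n₂E°₂.
With n₃ = 2, and the known step contributing 1×(+0.20) V, the unknown satisfies 1·E° = 2×(+0.36) − 1×(+0.20) = +0.520.
E° = +0.520 / 1 = +0.520 V.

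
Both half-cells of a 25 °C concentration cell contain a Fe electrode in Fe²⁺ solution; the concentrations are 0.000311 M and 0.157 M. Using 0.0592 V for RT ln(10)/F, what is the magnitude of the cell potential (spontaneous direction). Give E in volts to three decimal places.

+0.080 V

For a concentration cell E°cell = 0. The 0.157 M side is the cathode (reduction is favoured where [Fe²⁺] is higher).
With n = 2, E = −(0.0592/2) log([Fe²⁺]ₐₙ/[Fe²⁺]꜀ₐₜ) = −(0.0592/2) log(0.000311/0.157) = −(0.0592/2)(-2.703) = +0.080 V.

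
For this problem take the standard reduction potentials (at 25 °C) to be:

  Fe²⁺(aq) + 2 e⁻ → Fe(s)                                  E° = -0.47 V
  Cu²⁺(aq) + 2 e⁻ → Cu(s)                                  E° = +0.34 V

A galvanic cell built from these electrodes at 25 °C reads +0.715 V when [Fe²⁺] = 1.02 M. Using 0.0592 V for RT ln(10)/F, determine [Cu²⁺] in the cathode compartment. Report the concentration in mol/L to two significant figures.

0.00063 M

Cu²⁺/Cu is the cathode, Fe²⁺/Fe the anode: E°cell = +0.81 V, n = 2.
Overall reaction: Cu²⁺(aq) + Fe(s) → Cu(s) + Fe²⁺(aq); Q = [Fe²⁺]^1/[Cu²⁺]^1.
From E = E° − (0.0592/n) log Q: log Q = (E° − E)·n/0.0592 = (+0.81 − (+0.715))·2/0.0592 = 3.2095.
So 1·log[Cu²⁺] = 1·log(1.02) − log Q = 0.0086 − (3.2095) = -3.2009; [Cu²⁺] = 10^(-3.2009) ≈ 0.00063 M.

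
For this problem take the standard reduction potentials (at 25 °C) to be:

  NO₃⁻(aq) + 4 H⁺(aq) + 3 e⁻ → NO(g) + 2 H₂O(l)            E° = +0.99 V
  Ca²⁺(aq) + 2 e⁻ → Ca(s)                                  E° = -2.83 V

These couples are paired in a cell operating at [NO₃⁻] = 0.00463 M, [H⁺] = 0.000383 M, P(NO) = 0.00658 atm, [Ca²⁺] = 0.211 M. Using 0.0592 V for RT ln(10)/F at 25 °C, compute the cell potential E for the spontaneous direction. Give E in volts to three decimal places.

NO₃⁻/NO is the cathode (higher E°), Ca²⁺/Ca the anode: E°cell = +0.99 − (-2.83) = +3.82 V, n = 6.
Overall: 2 NO₃⁻(aq) + 8 H⁺(aq) + 3 Ca(s) → 2 NO(g) + 4 H₂O(l) + 3 Ca²⁺(aq)
Q = P(NO)^2·[Ca²⁺]^3 / ([NO₃⁻]^2·[H⁺]^8); log Q = 25.613.
E = E° − (0.0592/n) log Q = +3.82 − (0.0592/6)(25.613) = +3.567 V.

+3.567 V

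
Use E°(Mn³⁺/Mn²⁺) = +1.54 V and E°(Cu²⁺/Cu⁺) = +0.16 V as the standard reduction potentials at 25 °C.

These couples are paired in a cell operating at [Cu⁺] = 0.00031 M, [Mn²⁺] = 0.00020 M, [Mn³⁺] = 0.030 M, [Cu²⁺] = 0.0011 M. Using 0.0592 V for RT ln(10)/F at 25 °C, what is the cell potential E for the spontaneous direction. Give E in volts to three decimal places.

+1.476 V

Mn³⁺/Mn²⁺ is the cathode (higher E°), Cu²⁺/Cu⁺ the anode: E°cell = +1.54 − (+0.16) = +1.38 V, n = 1.
Overall: Mn³⁺(aq) + Cu⁺(aq) → Mn²⁺(aq) + Cu²⁺(aq)
Q = [Mn²⁺]·[Cu²⁺] / ([Mn³⁺]·[Cu⁺]); log Q = -1.626.
E = E° − (0.0592/n) log Q = +1.38 − (0.0592/1)(-1.626) = +1.476 V.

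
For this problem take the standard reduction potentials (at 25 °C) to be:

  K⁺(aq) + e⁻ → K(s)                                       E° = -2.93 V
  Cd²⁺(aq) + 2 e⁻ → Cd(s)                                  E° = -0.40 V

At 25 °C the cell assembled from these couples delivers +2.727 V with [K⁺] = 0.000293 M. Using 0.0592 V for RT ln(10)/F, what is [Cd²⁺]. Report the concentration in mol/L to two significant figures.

Cd²⁺/Cd is the cathode, K⁺/K the anode: E°cell = +2.53 V, n = 2.
Overall reaction: Cd²⁺(aq) + 2 K(s) → Cd(s) + 2 K⁺(aq); Q = [K⁺]^2/[Cd²⁺]^1.
From E = E° − (0.0592/n) log Q: log Q = (E° − E)·n/0.0592 = (+2.53 − (+2.727))·2/0.0592 = -6.6554.
So 1·log[Cd²⁺] = 2·log(0.000293) − log Q = -7.0663 − (-6.6554) = -0.4109; [Cd²⁺] = 10^(-0.4109) ≈ 0.39 M.

0.39 M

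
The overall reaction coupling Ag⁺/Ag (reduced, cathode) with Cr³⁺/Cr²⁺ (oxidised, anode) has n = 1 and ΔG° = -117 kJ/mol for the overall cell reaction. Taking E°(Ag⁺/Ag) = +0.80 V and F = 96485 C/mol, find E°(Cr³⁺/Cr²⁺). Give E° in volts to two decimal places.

E°cell = −ΔG°/(nF) = −(-117×10³)/((1)(96485)) = +1.213 V.
Since Ag⁺/Ag is the cathode and Cr³⁺/Cr²⁺ the anode, E°cell = E°(Ag⁺/Ag) − E°(Cr³⁺/Cr²⁺).
So E°(Cr³⁺/Cr²⁺) = E°(Ag⁺/Ag) − E°cell = (+0.80) − (+1.213) = -0.41 V.

-0.41 V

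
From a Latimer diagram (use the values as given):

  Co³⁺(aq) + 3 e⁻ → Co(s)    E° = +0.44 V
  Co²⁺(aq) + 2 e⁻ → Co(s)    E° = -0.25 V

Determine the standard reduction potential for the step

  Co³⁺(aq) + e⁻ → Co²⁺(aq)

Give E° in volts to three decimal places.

+1.820 V

Sequential free energies add, so n₃E°₃ = n₁E°₁ + n₂E°₂.
With n₃ = 3, and the known step contributing 2×(-0.25) V, the unknown satisfies 1·E° = 3×(+0.44) − 2×(-0.25) = +1.820.
E° = +1.820 / 1 = +1.820 V.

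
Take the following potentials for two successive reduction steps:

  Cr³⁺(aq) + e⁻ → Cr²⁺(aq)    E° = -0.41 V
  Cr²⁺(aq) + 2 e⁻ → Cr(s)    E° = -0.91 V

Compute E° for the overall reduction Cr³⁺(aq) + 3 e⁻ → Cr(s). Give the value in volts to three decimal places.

-0.743 V

Adding the free-energy changes (−nFE°) of the two steps gives −n₃FE°₃ = −n₁FE°₁ − n₂FE°₂.
E°₃ = (1×-0.41 + 2×-0.91) / 3 = (-2.230) / 3 = -0.743 V.
E° values themselves are not directly additive — weighting by electron count is essential.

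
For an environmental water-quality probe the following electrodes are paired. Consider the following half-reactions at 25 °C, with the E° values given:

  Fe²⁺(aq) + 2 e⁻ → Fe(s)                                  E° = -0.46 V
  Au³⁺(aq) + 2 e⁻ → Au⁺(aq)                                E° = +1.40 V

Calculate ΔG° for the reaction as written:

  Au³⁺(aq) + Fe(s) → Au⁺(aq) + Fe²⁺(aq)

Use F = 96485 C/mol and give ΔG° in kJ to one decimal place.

-358.9 kJ

As written, Au³⁺/Au⁺ is reduced (cathode) and Fe²⁺/Fe is oxidised (anode), so E°cell = (+1.40) − (-0.46) = +1.86 V.
Balancing electrons gives n = 2.
ΔG° = −nFE° = −(2)(96485)(+1.86) = -358,924 J = -358.9 kJ.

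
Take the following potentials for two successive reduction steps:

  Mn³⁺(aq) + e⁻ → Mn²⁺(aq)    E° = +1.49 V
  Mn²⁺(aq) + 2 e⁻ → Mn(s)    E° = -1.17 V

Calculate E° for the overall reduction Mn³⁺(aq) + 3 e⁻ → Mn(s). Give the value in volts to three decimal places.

-0.283 V

Since ΔG° = −nFE° is additive over sequential reductions, n₃E°₃ = n₁E°₁ + n₂E°₂.
E°₃ = (1×+1.49 + 2×-1.17) / 3 = (-0.850) / 3 = -0.283 V.
Simply averaging or adding the two E° values would be wrong; the electron-weighted sum is required.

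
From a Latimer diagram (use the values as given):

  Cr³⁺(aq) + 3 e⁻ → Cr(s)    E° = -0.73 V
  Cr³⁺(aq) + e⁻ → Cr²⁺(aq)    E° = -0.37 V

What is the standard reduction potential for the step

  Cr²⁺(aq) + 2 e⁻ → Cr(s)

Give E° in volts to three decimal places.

-0.910 V

Sequential free energies add, so n₃E°₃ = n₁E°₁ + n₂E°₂.
With n₃ = 3, and the known step contributing 1×(-0.37) V, the unknown satisfies 2·E° = 3×(-0.73) − 1×(-0.37) = -1.820.
E° = -1.820 / 2 = -0.910 V.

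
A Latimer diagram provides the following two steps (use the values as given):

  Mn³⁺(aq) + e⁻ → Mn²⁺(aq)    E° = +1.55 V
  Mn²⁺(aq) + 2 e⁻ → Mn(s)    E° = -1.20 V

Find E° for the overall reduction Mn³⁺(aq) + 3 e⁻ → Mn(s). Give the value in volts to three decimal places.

-0.283 V

Since ΔG° = −nFE° is additive over sequential reductions, n₃E°₃ = n₁E°₁ + n₂E°₂.
E°₃ = (1×+1.55 + 2×-1.20) / 3 = (-0.850) / 3 = -0.283 V.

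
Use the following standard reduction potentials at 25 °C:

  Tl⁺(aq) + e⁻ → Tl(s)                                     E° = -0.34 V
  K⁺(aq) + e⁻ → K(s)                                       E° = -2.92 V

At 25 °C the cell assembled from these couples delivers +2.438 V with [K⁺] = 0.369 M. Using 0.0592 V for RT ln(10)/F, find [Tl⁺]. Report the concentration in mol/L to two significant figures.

Tl⁺/Tl is the cathode, K⁺/K the anode: E°cell = +2.58 V, n = 1.
Overall reaction: Tl⁺(aq) + K(s) → Tl(s) + K⁺(aq); Q = [K⁺]^1/[Tl⁺]^1.
From E = E° − (0.0592/n) log Q: log Q = (E° − E)·n/0.0592 = (+2.58 − (+2.438))·1/0.0592 = 2.3986.
So 1·log[Tl⁺] = 1·log(0.369) − log Q = -0.4330 − (2.3986) = -2.8316; [Tl⁺] = 10^(-2.8316) ≈ 0.0015 M.

0.0015 M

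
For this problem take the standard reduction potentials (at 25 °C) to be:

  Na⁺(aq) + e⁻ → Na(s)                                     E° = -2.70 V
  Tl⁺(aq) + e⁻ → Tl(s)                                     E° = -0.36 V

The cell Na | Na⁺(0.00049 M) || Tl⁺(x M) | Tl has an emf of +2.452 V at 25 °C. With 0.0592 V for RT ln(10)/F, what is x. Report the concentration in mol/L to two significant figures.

0.038 M

Tl⁺/Tl is the cathode, Na⁺/Na the anode: E°cell = +2.34 V, n = 1.
Overall reaction: Tl⁺(aq) + Na(s) → Tl(s) + Na⁺(aq); Q = [Na⁺]^1/[Tl⁺]^1.
From E = E° − (0.0592/n) log Q: log Q = (E° − E)·n/0.0592 = (+2.34 − (+2.452))·1/0.0592 = -1.8919.
So 1·log[Tl⁺] = 1·log(0.00049) − log Q = -3.3098 − (-1.8919) = -1.4179; [Tl⁺] = 10^(-1.4179) ≈ 0.038 M.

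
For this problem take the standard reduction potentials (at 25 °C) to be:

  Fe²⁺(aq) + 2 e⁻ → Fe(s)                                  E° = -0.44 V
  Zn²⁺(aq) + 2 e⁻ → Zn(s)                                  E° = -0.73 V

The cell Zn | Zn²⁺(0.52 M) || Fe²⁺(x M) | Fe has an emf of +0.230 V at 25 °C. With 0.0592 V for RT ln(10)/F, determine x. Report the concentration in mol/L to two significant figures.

0.0049 M

Fe²⁺/Fe is the cathode, Zn²⁺/Zn the anode: E°cell = +0.29 V, n = 2.
Overall reaction: Fe²⁺(aq) + Zn(s) → Fe(s) + Zn²⁺(aq); Q = [Zn²⁺]^1/[Fe²⁺]^1.
From E = E° − (0.0592/n) log Q: log Q = (E° − E)·n/0.0592 = (+0.29 − (+0.230))·2/0.0592 = 2.0270.
So 1·log[Fe²⁺] = 1·log(0.52) − log Q = -0.2840 − (2.0270) = -2.3110; [Fe²⁺] = 10^(-2.3110) ≈ 0.0049 M.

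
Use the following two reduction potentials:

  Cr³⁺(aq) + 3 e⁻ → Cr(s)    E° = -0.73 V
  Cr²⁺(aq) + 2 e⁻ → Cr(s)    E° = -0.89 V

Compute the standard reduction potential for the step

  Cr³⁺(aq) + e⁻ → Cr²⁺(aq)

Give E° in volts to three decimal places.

-0.410 V

Sequential free energies add, so n₃E°₃ = n₁E°₁ + n₂E°₂.
With n₃ = 3, and the known step contributing 2×(-0.89) V, the unknown satisfies 1·E° = 3×(-0.73) − 2×(-0.89) = -0.410.
E° = -0.410 / 1 = -0.410 V.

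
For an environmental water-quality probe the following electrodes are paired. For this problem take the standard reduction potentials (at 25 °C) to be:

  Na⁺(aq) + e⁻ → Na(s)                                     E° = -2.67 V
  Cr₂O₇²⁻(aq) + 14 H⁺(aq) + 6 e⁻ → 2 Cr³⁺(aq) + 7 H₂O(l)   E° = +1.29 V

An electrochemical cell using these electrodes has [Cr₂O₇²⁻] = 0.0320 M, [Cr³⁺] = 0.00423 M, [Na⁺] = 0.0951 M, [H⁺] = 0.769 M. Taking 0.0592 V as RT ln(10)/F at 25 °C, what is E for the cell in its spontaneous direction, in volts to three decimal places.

Cr₂O₇²⁻/Cr³⁺ is the cathode (higher E°), Na⁺/Na the anode: E°cell = +1.29 − (-2.67) = +3.96 V, n = 6.
Overall: Cr₂O₇²⁻(aq) + 14 H⁺(aq) + 6 Na(s) → 2 Cr³⁺(aq) + 7 H₂O(l) + 6 Na⁺(aq)
Q = [Cr³⁺]^2·[Na⁺]^6 / ([Cr₂O₇²⁻]·[H⁺]^14); log Q = -7.786.
E = E° − (0.0592/n) log Q = +3.96 − (0.0592/6)(-7.786) = +4.037 V.

+4.037 V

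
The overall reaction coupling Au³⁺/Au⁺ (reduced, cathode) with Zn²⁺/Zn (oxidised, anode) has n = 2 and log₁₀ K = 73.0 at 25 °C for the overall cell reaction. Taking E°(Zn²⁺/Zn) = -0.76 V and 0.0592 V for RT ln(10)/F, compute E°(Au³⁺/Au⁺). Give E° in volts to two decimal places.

E°cell = (0.0592/n)·log K = (0.0592/2)(73.0) = +2.161 V.
Since Au³⁺/Au⁺ is the cathode and Zn²⁺/Zn the anode, E°cell = E°(Au³⁺/Au⁺) − E°(Zn²⁺/Zn).
So E°(Au³⁺/Au⁺) = E°cell + E°(Zn²⁺/Zn) = +2.161 + (-0.76) = +1.40 V.

+1.40 V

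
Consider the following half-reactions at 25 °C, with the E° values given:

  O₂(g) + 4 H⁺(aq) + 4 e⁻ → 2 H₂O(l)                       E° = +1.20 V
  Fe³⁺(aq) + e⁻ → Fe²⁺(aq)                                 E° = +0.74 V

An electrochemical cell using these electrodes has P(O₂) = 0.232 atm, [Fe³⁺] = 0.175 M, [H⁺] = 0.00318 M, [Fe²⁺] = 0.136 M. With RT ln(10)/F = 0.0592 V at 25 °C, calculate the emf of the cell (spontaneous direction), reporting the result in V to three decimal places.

O₂/H₂O is the cathode (higher E°), Fe³⁺/Fe²⁺ the anode: E°cell = +1.20 − (+0.74) = +0.46 V, n = 4.
Overall: O₂(g) + 4 H⁺(aq) + 4 Fe²⁺(aq) → 2 H₂O(l) + 4 Fe³⁺(aq)
Q = [Fe³⁺]^4 / (P(O₂)·[H⁺]^4·[Fe²⁺]^4); log Q = 11.063.
E = E° − (0.0592/n) log Q = +0.46 − (0.0592/4)(11.063) = +0.296 V.

+0.296 V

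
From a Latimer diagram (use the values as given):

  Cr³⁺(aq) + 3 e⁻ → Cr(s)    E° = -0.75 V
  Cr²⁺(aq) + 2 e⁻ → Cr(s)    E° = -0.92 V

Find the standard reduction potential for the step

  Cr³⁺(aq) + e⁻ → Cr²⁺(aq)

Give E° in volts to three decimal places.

-0.410 V

Sequential free energies add, so n₃E°₃ = n₁E°₁ + n₂E°₂.
With n₃ = 3, and the known step contributing 2×(-0.92) V, the unknown satisfies 1·E° = 3×(-0.75) − 2×(-0.92) = -0.410.
E° = -0.410 / 1 = -0.410 V.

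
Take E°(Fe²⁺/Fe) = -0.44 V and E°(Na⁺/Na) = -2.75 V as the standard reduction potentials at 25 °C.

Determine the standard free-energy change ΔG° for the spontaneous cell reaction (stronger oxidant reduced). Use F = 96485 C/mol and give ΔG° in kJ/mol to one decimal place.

Fe²⁺/Fe (E° = -0.44 V) is the cathode; Na⁺/Na (E° = -2.75 V) is the anode, so E°cell = +2.31 V.
Balancing electrons gives n = 2 (lcm of 2 and 1).
ΔG° = −nFE° = −(2)(96485)(+2.31) = -445,761 J = -445.8 kJ/mol.

-445.8 kJ/mol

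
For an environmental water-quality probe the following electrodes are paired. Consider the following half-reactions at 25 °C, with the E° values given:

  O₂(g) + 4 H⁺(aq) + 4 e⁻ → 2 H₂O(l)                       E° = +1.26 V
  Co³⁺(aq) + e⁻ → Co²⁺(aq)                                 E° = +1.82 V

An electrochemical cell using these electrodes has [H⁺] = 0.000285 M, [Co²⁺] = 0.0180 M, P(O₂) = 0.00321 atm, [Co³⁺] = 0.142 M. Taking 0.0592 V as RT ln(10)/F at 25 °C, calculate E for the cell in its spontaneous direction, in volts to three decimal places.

+0.860 V

Co³⁺/Co²⁺ is the cathode (higher E°), O₂/H₂O the anode: E°cell = +1.82 − (+1.26) = +0.56 V, n = 4.
Overall: 4 Co³⁺(aq) + 2 H₂O(l) → 4 Co²⁺(aq) + O₂(g) + 4 H⁺(aq)
Q = [Co²⁺]^4·P(O₂)·[H⁺]^4 / ([Co³⁺]^4); log Q = -20.262.
E = E° − (0.0592/n) log Q = +0.56 − (0.0592/4)(-20.262) = +0.860 V.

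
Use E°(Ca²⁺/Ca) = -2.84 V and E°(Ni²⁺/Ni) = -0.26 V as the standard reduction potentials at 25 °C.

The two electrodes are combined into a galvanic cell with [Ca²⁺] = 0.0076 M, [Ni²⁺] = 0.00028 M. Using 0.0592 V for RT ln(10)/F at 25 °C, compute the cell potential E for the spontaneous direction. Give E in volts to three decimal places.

Ni²⁺/Ni is the cathode (higher E°), Ca²⁺/Ca the anode: E°cell = -0.26 − (-2.84) = +2.58 V, n = 2.
Overall: Ni²⁺(aq) + Ca(s) → Ni(s) + Ca²⁺(aq)
Q = [Ca²⁺] / ([Ni²⁺]); log Q = 1.434.
E = E° − (0.0592/n) log Q = +2.58 − (0.0592/2)(1.434) = +2.538 V.

+2.538 V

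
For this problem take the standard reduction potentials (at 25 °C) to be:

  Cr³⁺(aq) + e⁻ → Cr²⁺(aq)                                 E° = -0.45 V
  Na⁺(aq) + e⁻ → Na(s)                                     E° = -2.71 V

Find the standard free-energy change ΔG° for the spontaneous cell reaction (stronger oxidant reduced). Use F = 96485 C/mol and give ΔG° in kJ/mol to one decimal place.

Cr³⁺/Cr²⁺ (E° = -0.45 V) is the cathode; Na⁺/Na (E° = -2.71 V) is the anode, so E°cell = +2.26 V.
Balancing electrons gives n = 1 (lcm of 1 and 1).
ΔG° = −nFE° = −(1)(96485)(+2.26) = -218,056 J = -218.1 kJ/mol.

-218.1 kJ/mol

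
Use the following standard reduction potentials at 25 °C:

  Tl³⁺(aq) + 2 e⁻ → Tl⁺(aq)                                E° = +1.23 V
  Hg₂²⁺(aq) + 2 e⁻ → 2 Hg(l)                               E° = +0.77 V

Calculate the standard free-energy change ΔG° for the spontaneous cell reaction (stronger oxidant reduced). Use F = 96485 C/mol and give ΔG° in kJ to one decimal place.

Tl³⁺/Tl⁺ (E° = +1.23 V) is the cathode; Hg₂²⁺/Hg (E° = +0.77 V) is the anode, so E°cell = +0.46 V.
Balancing electrons gives n = 2 (lcm of 2 and 2).
ΔG° = −nFE° = −(2)(96485)(+0.46) = -88,766 J = -88.8 kJ.

-88.8 kJ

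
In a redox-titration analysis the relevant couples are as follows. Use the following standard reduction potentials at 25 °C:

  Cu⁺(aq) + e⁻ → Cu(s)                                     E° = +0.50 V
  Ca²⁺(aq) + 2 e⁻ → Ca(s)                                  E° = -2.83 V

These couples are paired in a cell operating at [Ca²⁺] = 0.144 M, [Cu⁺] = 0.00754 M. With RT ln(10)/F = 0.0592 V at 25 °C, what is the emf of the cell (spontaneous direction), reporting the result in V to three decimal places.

+3.229 V

Cu⁺/Cu is the cathode (higher E°), Ca²⁺/Ca the anode: E°cell = +0.50 − (-2.83) = +3.33 V, n = 2.
Overall: 2 Cu⁺(aq) + Ca(s) → 2 Cu(s) + Ca²⁺(aq)
Q = [Ca²⁺] / ([Cu⁺]^2); log Q = 3.404.
E = E° − (0.0592/n) log Q = +3.33 − (0.0592/2)(3.404) = +3.229 V.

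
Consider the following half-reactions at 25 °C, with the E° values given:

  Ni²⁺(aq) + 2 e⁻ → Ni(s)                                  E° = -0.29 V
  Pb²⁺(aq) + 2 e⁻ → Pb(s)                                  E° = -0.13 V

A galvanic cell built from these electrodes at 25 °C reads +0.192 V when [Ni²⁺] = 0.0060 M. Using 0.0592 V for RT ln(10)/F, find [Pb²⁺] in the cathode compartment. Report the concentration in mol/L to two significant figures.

Pb²⁺/Pb is the cathode, Ni²⁺/Ni the anode: E°cell = +0.16 V, n = 2.
Overall reaction: Pb²⁺(aq) + Ni(s) → Pb(s) + Ni²⁺(aq); Q = [Ni²⁺]^1/[Pb²⁺]^1.
From E = E° − (0.0592/n) log Q: log Q = (E° − E)·n/0.0592 = (+0.16 − (+0.192))·2/0.0592 = -1.0811.
So 1·log[Pb²⁺] = 1·log(0.006) − log Q = -2.2218 − (-1.0811) = -1.1407; [Pb²⁺] = 10^(-1.1407) ≈ 0.072 M.

0.072 M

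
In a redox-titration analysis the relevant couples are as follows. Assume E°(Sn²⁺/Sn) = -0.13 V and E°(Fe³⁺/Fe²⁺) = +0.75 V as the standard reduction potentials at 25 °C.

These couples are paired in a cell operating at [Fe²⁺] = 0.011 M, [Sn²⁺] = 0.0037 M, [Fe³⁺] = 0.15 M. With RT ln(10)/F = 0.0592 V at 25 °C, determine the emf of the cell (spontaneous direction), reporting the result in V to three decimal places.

Fe³⁺/Fe²⁺ is the cathode (higher E°), Sn²⁺/Sn the anode: E°cell = +0.75 − (-0.13) = +0.88 V, n = 2.
Overall: 2 Fe³⁺(aq) + Sn(s) → 2 Fe²⁺(aq) + Sn²⁺(aq)
Q = [Fe²⁺]^2·[Sn²⁺] / ([Fe³⁺]^2); log Q = -4.701.
E = E° − (0.0592/n) log Q = +0.88 − (0.0592/2)(-4.701) = +1.019 V.

+1.019 V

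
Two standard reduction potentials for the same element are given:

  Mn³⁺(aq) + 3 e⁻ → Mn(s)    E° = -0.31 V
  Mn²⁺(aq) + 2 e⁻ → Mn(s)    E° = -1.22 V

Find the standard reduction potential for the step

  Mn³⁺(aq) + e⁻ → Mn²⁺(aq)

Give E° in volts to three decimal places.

Sequential free energies add, so n₃E°₃ = n₁E°₁ + n₂E°₂.
With n₃ = 3, and the known step contributing 2×(-1.22) V, the unknown satisfies 1·E° = 3×(-0.31) − 2×(-1.22) = +1.510.
E° = +1.510 / 1 = +1.510 V.

+1.510 V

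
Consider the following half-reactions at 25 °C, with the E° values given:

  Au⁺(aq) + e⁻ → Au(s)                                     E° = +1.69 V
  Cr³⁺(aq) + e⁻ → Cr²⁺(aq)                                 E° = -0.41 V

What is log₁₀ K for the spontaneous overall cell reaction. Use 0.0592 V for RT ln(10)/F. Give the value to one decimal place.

Cathode: Au⁺/Au; anode: Cr³⁺/Cr²⁺. E°cell = +2.10 V, n = 1.
log K = nE°cell / 0.0592 = (1)(+2.10) / 0.0592 = 35.5.

35.5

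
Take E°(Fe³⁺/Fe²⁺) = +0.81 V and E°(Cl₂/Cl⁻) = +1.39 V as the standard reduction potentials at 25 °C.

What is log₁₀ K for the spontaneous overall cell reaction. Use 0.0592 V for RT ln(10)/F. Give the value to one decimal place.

Cathode: Cl₂/Cl⁻; anode: Fe³⁺/Fe²⁺. E°cell = +0.58 V, n = 2.
log K = nE°cell / 0.0592 = (2)(+0.58) / 0.0592 = 19.6.

19.6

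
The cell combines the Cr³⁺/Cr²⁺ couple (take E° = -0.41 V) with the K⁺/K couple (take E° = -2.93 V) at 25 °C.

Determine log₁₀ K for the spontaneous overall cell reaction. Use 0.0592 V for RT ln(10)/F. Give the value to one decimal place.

42.6

Cathode: Cr³⁺/Cr²⁺; anode: K⁺/K. E°cell = +2.52 V, n = 1.
log K = nE°cell / 0.0592 = (1)(+2.52) / 0.0592 = 42.6.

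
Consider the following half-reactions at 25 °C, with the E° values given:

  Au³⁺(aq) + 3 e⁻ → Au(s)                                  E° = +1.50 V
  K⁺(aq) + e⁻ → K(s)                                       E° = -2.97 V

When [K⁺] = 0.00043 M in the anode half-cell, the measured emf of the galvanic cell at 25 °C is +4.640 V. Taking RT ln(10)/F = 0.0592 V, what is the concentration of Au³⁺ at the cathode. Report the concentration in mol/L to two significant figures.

Au³⁺/Au is the cathode, K⁺/K the anode: E°cell = +4.47 V, n = 3.
Overall reaction: Au³⁺(aq) + 3 K(s) → Au(s) + 3 K⁺(aq); Q = [K⁺]^3/[Au³⁺]^1.
From E = E° − (0.0592/n) log Q: log Q = (E° − E)·n/0.0592 = (+4.47 − (+4.640))·3/0.0592 = -8.6149.
So 1·log[Au³⁺] = 3·log(0.00043) − log Q = -10.0996 − (-8.6149) = -1.4847; [Au³⁺] = 10^(-1.4847) ≈ 0.033 M.

0.033 M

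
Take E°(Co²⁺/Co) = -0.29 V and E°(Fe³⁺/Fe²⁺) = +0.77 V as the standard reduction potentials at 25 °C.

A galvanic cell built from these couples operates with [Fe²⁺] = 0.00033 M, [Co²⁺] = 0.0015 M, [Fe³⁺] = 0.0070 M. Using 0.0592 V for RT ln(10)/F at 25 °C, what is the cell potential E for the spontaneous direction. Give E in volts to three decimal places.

Fe³⁺/Fe²⁺ is the cathode (higher E°), Co²⁺/Co the anode: E°cell = +0.77 − (-0.29) = +1.06 V, n = 2.
Overall: 2 Fe³⁺(aq) + Co(s) → 2 Fe²⁺(aq) + Co²⁺(aq)
Q = [Fe²⁺]^2·[Co²⁺] / ([Fe³⁺]^2); log Q = -5.477.
E = E° − (0.0592/n) log Q = +1.06 − (0.0592/2)(-5.477) = +1.222 V.

+1.222 V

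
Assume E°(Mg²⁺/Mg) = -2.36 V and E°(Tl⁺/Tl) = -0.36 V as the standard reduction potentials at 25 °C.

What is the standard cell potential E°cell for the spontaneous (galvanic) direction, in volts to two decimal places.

+2.00 V

The Tl⁺/Tl couple has the higher reduction potential, so it is the cathode; Mg²⁺/Mg is oxidised at the anode.
E°cell = E°(cathode) − E°(anode) = (-0.36) − (-2.36) = +2.00 V.
Since E°cell > 0, the reaction is spontaneous under standard conditions.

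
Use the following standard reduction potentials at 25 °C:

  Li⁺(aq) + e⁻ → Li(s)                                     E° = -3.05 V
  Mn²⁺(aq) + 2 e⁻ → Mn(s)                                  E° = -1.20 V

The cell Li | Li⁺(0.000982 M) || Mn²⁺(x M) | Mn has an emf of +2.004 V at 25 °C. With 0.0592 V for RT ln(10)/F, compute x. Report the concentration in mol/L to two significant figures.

0.15 M

Mn²⁺/Mn is the cathode, Li⁺/Li the anode: E°cell = +1.85 V, n = 2.
Overall reaction: Mn²⁺(aq) + 2 Li(s) → Mn(s) + 2 Li⁺(aq); Q = [Li⁺]^2/[Mn²⁺]^1.
From E = E° − (0.0592/n) log Q: log Q = (E° − E)·n/0.0592 = (+1.85 − (+2.004))·2/0.0592 = -5.2027.
So 1·log[Mn²⁺] = 2·log(0.000982) − log Q = -6.0158 − (-5.2027) = -0.8131; [Mn²⁺] = 10^(-0.8131) ≈ 0.15 M.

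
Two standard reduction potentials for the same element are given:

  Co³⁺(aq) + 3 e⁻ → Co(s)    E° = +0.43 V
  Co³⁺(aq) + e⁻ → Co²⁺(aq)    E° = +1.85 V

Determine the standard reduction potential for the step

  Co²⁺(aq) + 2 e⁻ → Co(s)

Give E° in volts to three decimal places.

-0.280 V

Sequential free energies add, so n₃E°₃ = n₁E°₁ + n₂E°₂.
With n₃ = 3, and the known step contributing 1×(+1.85) V, the unknown satisfies 2·E° = 3×(+0.43) − 1×(+1.85) = -0.560.
E° = -0.560 / 2 = -0.280 V.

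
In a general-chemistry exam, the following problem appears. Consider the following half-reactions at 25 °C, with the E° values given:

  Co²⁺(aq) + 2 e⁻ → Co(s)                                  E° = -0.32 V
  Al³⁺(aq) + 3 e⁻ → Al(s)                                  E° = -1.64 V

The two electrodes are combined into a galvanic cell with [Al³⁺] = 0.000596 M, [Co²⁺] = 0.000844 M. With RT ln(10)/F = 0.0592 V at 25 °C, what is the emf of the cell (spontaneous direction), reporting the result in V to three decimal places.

+1.293 V

Co²⁺/Co is the cathode (higher E°), Al³⁺/Al the anode: E°cell = -0.32 − (-1.64) = +1.32 V, n = 6.
Overall: 3 Co²⁺(aq) + 2 Al(s) → 3 Co(s) + 2 Al³⁺(aq)
Q = [Al³⁺]^2 / ([Co²⁺]^3); log Q = 2.771.
E = E° − (0.0592/n) log Q = +1.32 − (0.0592/6)(2.771) = +1.293 V.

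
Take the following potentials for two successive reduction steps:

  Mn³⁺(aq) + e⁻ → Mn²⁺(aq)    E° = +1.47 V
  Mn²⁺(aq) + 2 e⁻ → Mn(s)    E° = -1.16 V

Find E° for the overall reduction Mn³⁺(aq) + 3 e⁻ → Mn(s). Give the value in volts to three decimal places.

-0.283 V

Adding the free-energy changes (−nFE°) of the two steps gives −n₃FE°₃ = −n₁FE°₁ − n₂FE°₂.
E°₃ = (1×+1.47 + 2×-1.16) / 3 = (-0.850) / 3 = -0.283 V.
E° values themselves are not directly additive — weighting by electron count is essential.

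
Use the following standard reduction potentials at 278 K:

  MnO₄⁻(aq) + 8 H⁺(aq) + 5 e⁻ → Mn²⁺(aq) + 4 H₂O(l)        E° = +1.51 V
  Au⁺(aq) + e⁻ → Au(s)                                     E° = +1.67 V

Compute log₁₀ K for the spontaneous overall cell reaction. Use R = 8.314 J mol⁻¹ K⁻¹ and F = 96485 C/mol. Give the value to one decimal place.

14.5

Cathode: Au⁺/Au; anode: MnO₄⁻/Mn²⁺. E°cell = (+1.67) − (+1.51) = +0.16 V, with n = 5.
ΔG° = −nFE° = −RT ln K, so ln K = nFE°/(RT) = (5)(96485)(+0.16) / ((8.314)(278)) = 33.396.
log₁₀ K = 33.396 / ln 10 = 14.5.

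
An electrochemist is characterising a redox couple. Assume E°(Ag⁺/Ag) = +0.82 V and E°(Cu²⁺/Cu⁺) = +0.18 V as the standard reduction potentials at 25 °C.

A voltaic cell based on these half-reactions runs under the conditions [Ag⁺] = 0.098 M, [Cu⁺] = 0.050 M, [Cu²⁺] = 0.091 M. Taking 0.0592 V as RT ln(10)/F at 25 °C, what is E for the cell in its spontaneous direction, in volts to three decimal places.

+0.565 V

Ag⁺/Ag is the cathode (higher E°), Cu²⁺/Cu⁺ the anode: E°cell = +0.82 − (+0.18) = +0.64 V, n = 1.
Overall: Ag⁺(aq) + Cu⁺(aq) → Ag(s) + Cu²⁺(aq)
Q = [Cu²⁺] / ([Ag⁺]·[Cu⁺]); log Q = 1.269.
E = E° − (0.0592/n) log Q = +0.64 − (0.0592/1)(1.269) = +0.565 V.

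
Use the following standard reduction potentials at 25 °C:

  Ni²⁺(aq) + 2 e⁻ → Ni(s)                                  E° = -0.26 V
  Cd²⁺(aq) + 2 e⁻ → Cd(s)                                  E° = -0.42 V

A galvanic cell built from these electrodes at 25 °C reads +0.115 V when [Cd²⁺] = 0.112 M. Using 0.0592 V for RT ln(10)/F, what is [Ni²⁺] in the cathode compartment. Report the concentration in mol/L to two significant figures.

0.0034 M

Ni²⁺/Ni is the cathode, Cd²⁺/Cd the anode: E°cell = +0.16 V, n = 2.
Overall reaction: Ni²⁺(aq) + Cd(s) → Ni(s) + Cd²⁺(aq); Q = [Cd²⁺]^1/[Ni²⁺]^1.
From E = E° − (0.0592/n) log Q: log Q = (E° − E)·n/0.0592 = (+0.16 − (+0.115))·2/0.0592 = 1.5203.
So 1·log[Ni²⁺] = 1·log(0.112) − log Q = -0.9508 − (1.5203) = -2.4711; [Ni²⁺] = 10^(-2.4711) ≈ 0.0034 M.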